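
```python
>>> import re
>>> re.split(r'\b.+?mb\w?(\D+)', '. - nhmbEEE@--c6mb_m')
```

['. - ', 'EE@--c', '6mb_m']

The pattern matches a word boundary (`\b`, zero-width); then one or more of any character (lazy), then the literal 'mb', then optionally a word character; then one or more of a non-digit (captured).
Matches to split on: at [4:15] → 'nhmbEEE@--c'.
Because the pattern has a capturing group, `split` also inserts each captured text between the pieces.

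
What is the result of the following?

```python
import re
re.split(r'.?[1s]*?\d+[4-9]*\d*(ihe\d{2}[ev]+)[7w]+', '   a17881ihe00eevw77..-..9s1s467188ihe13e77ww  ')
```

['   ', 'ihe00eev', '..-..', 'ihe13e', '  ']

This matches optionally any character, then zero or more of one of [1s] (lazy); then one or more of a digit, then zero or more of a character in [4-9], then zero or more of a digit; then the literal 'ihe', then exactly 2 of a digit, then one or more of one of [ev] (captured); then one or more of one of [7w].
With a capturing group present, the delimiter's captured portion is kept in the result list.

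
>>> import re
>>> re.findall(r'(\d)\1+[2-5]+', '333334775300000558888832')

`\1` has to match the exact text group 1 already captured.
Scanning left to right: at [0:6] match '333334', group 1 = '3'; at [6:10] match '7753', group 1 = '7'; at [10:17] match '0000055', group 1 = '0'; at [17:24] match '8888832', group 1 = '8'.
`findall` collects group 1 from each match (4 total).

['3', '7', '0', '8']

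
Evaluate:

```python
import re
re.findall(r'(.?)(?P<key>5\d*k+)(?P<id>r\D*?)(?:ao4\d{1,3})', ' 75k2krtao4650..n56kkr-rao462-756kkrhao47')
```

[('n', '56kk', 'r-r'), ('7', '56kk', 'rh')]

With 3 capturing groups, `findall` returns a 3-tuple per match.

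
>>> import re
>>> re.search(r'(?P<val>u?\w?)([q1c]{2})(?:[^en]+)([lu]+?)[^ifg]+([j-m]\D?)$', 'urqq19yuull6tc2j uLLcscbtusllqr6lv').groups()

This matches optionally the literal 'u', then optionally a word character (captured as 'val'); then exactly 2 of one of [q1c] (captured); then one or more of any character except [en] (non-capturing group); then one or more of one of [lu] (lazy) (captured); then one or more of any character except [ifg]; then a character in [j-m], then optionally a non-digit (captured); then anchored at the end.
Unlike `match`, `search` isn't anchored — it looks for the pattern anywhere in the string.
The match spans [0:34] → 'urqq19yuull6tc2j uLLcscbtusllqr6lv'.
Captured: group 1 = 'ur', group 2 = 'qq', group 3 = 'l', group 4 = 'lv'.

('ur', 'qq', 'l', 'lv')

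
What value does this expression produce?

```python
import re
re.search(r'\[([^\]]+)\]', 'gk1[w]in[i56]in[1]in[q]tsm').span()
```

`search` walks the string left to right and returns the first match it finds.
The match spans [3:6] → '[w]'.
Captured: group 1 = 'w'.

(3, 6)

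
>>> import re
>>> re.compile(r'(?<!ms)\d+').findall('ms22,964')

['2', '964']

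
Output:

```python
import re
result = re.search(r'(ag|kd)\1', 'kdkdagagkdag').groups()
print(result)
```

('kd',)

The backreference `\1` re-matches whatever the first group consumed, character for character.
`re.search` scans for the first position where the pattern succeeds.
The match spans [0:4] → 'kdkd'.
Captured: group 1 = 'kd'.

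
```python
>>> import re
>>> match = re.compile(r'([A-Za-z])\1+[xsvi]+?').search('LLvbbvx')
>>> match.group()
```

'LLv'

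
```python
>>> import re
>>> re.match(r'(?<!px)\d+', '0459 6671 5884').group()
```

A negative assertion filters positions out without eating any characters.
`re.match` only tries the pattern at the start of the string.
The match spans [0:4] → '0459'.

'0459'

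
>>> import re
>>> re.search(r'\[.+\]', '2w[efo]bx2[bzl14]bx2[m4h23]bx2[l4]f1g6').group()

The match spans [2:34] → '[efo]bx2[bzl14]bx2[m4h23]bx2[l4]'.

'[efo]bx2[bzl14]bx2[m4h23]bx2[l4]'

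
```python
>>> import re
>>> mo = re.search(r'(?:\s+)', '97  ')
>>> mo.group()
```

'  '

The pattern matches one or more of whitespace (non-capturing group).
`re.search` scans for the first position where the pattern succeeds.
The match spans [2:4] → '  '.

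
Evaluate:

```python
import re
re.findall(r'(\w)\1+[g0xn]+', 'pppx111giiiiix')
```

['p', '1', 'i']

The backreference `\1` re-matches whatever the first group consumed, character for character.
One capturing group, so `findall` returns just the captured substring from each match — 3 in all.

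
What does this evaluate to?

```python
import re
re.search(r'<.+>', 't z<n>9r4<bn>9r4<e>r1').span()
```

`re.search` tries every starting position until one works.
The match spans [3:19] → '<n>9r4<bn>9r4<e>'.

(3, 19)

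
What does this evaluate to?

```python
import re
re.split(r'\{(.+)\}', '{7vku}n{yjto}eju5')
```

['', '7vku}n{yjto', 'eju5']

Matches to split on: at [0:13] → '{7vku}n{yjto}'.
Because the pattern has a capturing group, `split` also inserts each captured text between the pieces.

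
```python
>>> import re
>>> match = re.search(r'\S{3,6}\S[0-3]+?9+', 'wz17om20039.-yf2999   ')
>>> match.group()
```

'wz17om20039'

This matches 3 to 6 of a non-whitespace character, then a non-whitespace character; then one or more of a character in [0-3] (lazy); then one or more of a literal '9'.
`re.search` scans for the first position where the pattern succeeds.
The match spans [0:11] → 'wz17om20039'.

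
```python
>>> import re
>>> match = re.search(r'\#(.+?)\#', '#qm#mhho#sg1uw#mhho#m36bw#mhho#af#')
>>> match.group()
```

'#qm#'

With the lazy modifier that quantifier settles for the fewest repetitions that let the rest of the pattern succeed (the atoms after it are unaffected and can still be greedy).
`re.search` scans for the first position where the pattern succeeds.
The match spans [0:4] → '#qm#'.
Captured: group 1 = 'qm'.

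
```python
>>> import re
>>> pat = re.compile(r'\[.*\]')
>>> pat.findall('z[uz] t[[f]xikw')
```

`findall` yields the raw match text (1 of them) because the pattern has no groups.

['[uz] t[[f]']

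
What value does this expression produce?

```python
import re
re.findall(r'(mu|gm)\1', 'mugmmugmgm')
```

`\1` is not a pattern — it's the concrete string captured by group 1, re-applied verbatim.
Scanning left to right: at [6:10] match 'gmgm', group 1 = 'gm'.
One capturing group, so `findall` returns just the captured substring from the one match — 1 in all.

['gm']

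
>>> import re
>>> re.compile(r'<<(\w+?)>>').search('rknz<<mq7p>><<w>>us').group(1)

'mq7p'

The match spans [4:12] → '<<mq7p>>'.
Captured: group 1 = 'mq7p'.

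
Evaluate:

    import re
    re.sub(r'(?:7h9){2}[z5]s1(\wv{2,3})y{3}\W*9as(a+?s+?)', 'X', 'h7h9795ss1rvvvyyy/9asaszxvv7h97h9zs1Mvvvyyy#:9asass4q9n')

'h7h9795ss1rvvvyyy/9asaszxvvXs4q9n'

This matches the literal '7h9' repeated 2 times, then one of [z5], then the literal 's1'; then a word character, then 2 to 3 of the literal 'v' (captured); then exactly 3 of a literal 'y', then zero or more of a non-word character, then the literal '9as'; then one or more of a literal 'a' (lazy), then one or more of a literal 's' (lazy) (captured).
With the lazy modifier that quantifier settles for the fewest repetitions that let the rest of the pattern succeed (the atoms after it are unaffected and can still be greedy).
Matches: at [27:50] → '7h97h9zs1Mvvvyyy#:9asas'.
`sub` substitutes 'X' at each match site.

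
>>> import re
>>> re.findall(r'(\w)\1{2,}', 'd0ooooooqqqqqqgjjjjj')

['o', 'q', 'j']

A backreference is literal: `\1` must see the identical characters the first group matched.
Matches: at [2:8] match 'oooooo', group 1 = 'o'; at [8:14] match 'qqqqqq', group 1 = 'q'; at [15:20] match 'jjjjj', group 1 = 'j'.
One capturing group, so `findall` returns just the captured substring from each match — 3 in all.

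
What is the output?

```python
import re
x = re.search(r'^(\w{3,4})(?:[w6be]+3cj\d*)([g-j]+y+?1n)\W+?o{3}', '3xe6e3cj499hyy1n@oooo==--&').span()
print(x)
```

The pattern matches anchored at the start of the string; then 3 to 4 of a word character (captured); then one or more of one of [w6be], then the literal '3cj', then zero or more of a digit (non-capturing group); then one or more of a character in [g-j], then one or more of a literal 'y' (lazy), then the literal '1n' (captured); then one or more of a non-word character (lazy), then exactly 3 of the literal 'o'.
The match spans [0:20] → '3xe6e3cj499hyy1n@ooo'.

(0, 20)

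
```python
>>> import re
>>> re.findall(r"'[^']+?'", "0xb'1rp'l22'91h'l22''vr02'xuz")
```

Matches: at [3:8] → "'1rp'"; at [11:16] → "'91h'"; at [20:26] → "'vr02'".
`findall` yields the raw match text (3 of them) because the pattern has no groups.

["'1rp'", "'91h'", "'vr02'"]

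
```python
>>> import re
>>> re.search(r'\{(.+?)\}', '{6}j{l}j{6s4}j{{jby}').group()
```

`search` walks the string left to right and returns the first match it finds.
The match spans [0:3] → '{6}'.
Captured: group 1 = '6'.

'{6}'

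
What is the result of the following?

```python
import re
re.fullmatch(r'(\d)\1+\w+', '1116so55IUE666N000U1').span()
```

(0, 20)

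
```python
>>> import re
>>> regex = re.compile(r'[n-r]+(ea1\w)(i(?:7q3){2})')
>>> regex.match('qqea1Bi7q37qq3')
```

`match` is anchored at position 0; if the pattern doesn't fit there, it returns None.
Here the string doesn't start with a match, so the call returns None.

None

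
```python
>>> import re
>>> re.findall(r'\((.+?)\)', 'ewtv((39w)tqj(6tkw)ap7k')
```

['(39w', '6tkw']

Scanning left to right: at [4:10] match '((39w)', group 1 = '(39w'; at [13:19] match '(6tkw)', group 1 = '6tkw'.
Because there's exactly one group, `findall` drops the full match and keeps group 1 from each hit.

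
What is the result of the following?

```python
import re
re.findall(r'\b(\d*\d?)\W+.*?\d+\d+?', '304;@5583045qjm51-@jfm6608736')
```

['304', '']

Pattern: a word boundary (`\b`, zero-width); then zero or more of a digit, then optionally a digit (captured); then one or more of a non-word character; then zero or more of any character (lazy), then one or more of a digit, then one or more of a digit (lazy).
A `+?`/`*?`/`{m,n}?` starts at its minimum and grows only as far as needed for what follows to match.
Matches: at [0:12] match '304;@5583045', group 1 = '304'; at [17:29] match '-@jfm6608736', group 1 = ''.
One capturing group, so `findall` returns just the captured substring from each match — 2 in all.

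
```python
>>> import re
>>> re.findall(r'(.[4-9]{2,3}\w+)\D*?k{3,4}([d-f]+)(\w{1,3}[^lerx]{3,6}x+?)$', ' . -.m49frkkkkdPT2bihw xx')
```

[('m49frk', 'd', 'PT2bihw xx')]

With 3 capturing groups, `findall` returns a 3-tuple per match.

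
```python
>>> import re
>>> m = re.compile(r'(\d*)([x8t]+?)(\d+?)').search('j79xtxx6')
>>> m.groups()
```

The pattern matches zero or more of a digit (captured); then one or more of one of [x8t] (lazy) (captured); then one or more of a digit (lazy) (captured).
`search` walks the string left to right and returns the first match it finds.
The match spans [1:8] → '79xtxx6'.
Captured: group 1 = '79', group 2 = 'xtxx', group 3 = '6'.

('79', 'xtxx', '6')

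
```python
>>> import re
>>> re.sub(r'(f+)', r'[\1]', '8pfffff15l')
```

'8p[fffff]15l'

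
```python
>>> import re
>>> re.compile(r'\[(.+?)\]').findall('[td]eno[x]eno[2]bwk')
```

['td', 'x', '2']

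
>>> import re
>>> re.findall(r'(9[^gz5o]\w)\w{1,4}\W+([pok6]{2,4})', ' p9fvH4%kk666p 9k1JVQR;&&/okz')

[('9fv', 'kk66'), ('9k1', 'ok')]

Multiple groups make `findall` return tuples — one 2-tuple for each match.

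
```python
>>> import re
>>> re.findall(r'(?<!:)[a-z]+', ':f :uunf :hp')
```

['unf', 'p']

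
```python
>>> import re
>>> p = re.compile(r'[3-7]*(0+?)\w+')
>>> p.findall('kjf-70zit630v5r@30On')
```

This matches zero or more of a character in [3-7]; then one or more of a literal '0' (lazy) (captured); then one or more of a word character.
One capturing group, so `findall` returns just the captured substring from each match — 2 in all.

['0', '0']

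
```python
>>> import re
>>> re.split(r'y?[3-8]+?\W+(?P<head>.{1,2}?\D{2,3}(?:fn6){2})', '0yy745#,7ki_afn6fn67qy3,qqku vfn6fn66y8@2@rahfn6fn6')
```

This matches optionally the literal 'y', then one or more of a character in [3-8] (lazy), then one or more of a non-word character; then 1 to 2 of any character (lazy), then 2 to 3 of a non-digit, then the literal 'fn6' repeated 2 times (captured as 'head').
Matches to split on: at [2:19] → 'y745#,7ki_afn6fn6'; at [37:51] → 'y8@2@rahfn6fn6'.
The group in the pattern means `split` returns the separators' captures alongside the pieces.

['0y', '7ki_afn6fn6', '7qy3,qqku vfn6fn66', '2@rahfn6fn6', '']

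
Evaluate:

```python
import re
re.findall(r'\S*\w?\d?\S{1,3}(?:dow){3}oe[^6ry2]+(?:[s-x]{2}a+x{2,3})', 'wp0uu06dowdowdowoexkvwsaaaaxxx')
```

Pattern: zero or more of a non-whitespace character, then optionally a word character, then optionally a digit; then 1 to 3 of a non-whitespace character, then the literal 'dow' repeated 3 times, then the literal 'oe'; then one or more of any character except [6ry2]; then exactly 2 of a character in [s-x], then one or more of the literal 'a', then 2 to 3 of the literal 'x' (non-capturing group).
Matches: at [0:30] → 'wp0uu06dowdowdowoexkvwsaaaaxxx'.
Since nothing is captured, `findall` lists the 1 matched substring directly.

['wp0uu06dowdowdowoexkvwsaaaaxxx']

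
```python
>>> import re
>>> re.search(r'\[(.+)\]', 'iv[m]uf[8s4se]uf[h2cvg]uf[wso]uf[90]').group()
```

`re.search` tries every starting position until one works.
The match spans [2:36] → '[m]uf[8s4se]uf[h2cvg]uf[wso]uf[90]'.
Captured: group 1 = 'm]uf[8s4se]uf[h2cvg]uf[wso]uf[90'.

'[m]uf[8s4se]uf[h2cvg]uf[wso]uf[90]'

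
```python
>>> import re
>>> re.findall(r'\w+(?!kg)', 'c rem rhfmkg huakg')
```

['c', 'rem', 'rhfmkg', 'huakg']

`(?!…)`/`(?<!…)` only lets a position through if the neighbouring text does NOT match; no characters are consumed.
Walking the string: at [0:1] → 'c'; at [2:5] → 'rem'; at [6:12] → 'rhfmkg'; at [13:18] → 'huakg'.
Since nothing is captured, `findall` lists the 4 matched substrings directly.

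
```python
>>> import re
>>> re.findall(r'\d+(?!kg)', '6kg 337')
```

Because the assertion is negative and zero-width, positions next to the forbidden text are skipped.
No capturing groups, so `findall` returns the 1 full match string.

['337']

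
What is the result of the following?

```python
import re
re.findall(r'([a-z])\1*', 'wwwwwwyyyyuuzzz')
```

The backreference `\1` re-matches whatever the first group consumed, character for character.
Scanning left to right: at [0:6] match 'wwwwww', group 1 = 'w'; at [6:10] match 'yyyy', group 1 = 'y'; at [10:12] match 'uu', group 1 = 'u'; at [12:15] match 'zzz', group 1 = 'z'.
With a single group, `findall` returns only what that group captured — 4 items.

['w', 'y', 'u', 'z']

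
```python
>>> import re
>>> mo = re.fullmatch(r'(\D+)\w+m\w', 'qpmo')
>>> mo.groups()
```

The match spans [0:4] → 'qpmo'.
Captured: group 1 = 'q'.

('q',)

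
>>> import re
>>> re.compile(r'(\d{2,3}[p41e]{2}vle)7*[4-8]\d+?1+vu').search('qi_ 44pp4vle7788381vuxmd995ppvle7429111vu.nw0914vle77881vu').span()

(24, 41)

This matches 2 to 3 of a digit, then exactly 2 of one of [p41e], then the literal 'vle' (captured); then zero or more of a literal '7', then a character in [4-8], then one or more of a digit (lazy); then one or more of the literal '1', then the literal 'vu'.
`search` walks the string left to right and returns the first match it finds.
The match spans [24:41] → '995ppvle7429111vu'.
Captured: group 1 = '995ppvle'.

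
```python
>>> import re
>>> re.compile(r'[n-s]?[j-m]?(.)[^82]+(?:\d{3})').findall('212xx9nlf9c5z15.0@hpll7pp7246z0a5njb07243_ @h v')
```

['2', 'z']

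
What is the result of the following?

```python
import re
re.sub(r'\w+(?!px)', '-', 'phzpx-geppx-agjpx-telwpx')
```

Because the assertion is negative and zero-width, positions next to the forbidden text are skipped.
Matches: at [0:5] → 'phzpx'; at [6:11] → 'geppx'; at [12:17] → 'agjpx'; at [18:24] → 'telwpx'.
`sub` substitutes '-' at each match site.

'-------'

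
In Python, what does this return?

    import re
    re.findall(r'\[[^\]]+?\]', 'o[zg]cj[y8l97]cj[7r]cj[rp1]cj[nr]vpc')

Matches: at [1:5] → '[zg]'; at [7:14] → '[y8l97]'; at [16:20] → '[7r]'; at [22:27] → '[rp1]'; at [29:33] → '[nr]'.
No capturing groups, so `findall` returns the 5 full match strings.

['[zg]', '[y8l97]', '[7r]', '[rp1]', '[nr]']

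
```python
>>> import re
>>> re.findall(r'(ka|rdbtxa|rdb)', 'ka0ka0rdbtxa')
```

['ka', 'ka', 'rdbtxa']

Alternation tries branches left to right and keeps the first one that lets the overall match succeed at that position.
One capturing group, so `findall` returns just the captured substring from each match — 3 in all.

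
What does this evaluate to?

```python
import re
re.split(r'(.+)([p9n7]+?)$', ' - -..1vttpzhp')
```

The pattern matches one or more of any character (captured); then one or more of one of [p9n7] (lazy) (captured); then anchored at the end.
Matches to split on: at [0:14] → ' - -..1vttpzhp'.
With a capturing group present, the delimiter's captured portion is kept in the result list.

['', ' - -..1vttpzh', 'p', '']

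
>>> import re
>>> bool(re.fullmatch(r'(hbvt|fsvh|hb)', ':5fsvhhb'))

False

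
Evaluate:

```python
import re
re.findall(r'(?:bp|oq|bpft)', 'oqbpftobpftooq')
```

Branches in `(...|...)` are attempted left-to-right; the first branch that allows the whole pattern to succeed is taken.
Since nothing is captured, `findall` lists the 4 matched substrings directly.

['oq', 'bp', 'bp', 'oq']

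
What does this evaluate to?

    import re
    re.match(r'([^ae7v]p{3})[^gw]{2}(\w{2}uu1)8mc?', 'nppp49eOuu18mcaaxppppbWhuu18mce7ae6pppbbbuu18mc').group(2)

This matches any character except [ae7v], then exactly 3 of the literal 'p' (captured); then exactly 2 of any character except [gw]; then exactly 2 of a word character, then the literal 'uu1' (captured); then the literal '8m', then optionally a literal 'c'.
With `match`, the pattern is implicitly anchored at the beginning.
The match spans [0:14] → 'nppp49eOuu18mc'.
Captured: group 1 = 'nppp', group 2 = 'eOuu1'.

'eOuu1'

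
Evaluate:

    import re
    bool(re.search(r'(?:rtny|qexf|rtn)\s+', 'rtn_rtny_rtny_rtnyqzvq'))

Here the pattern never matches, so the call returns None, and `bool(None)` is False.

False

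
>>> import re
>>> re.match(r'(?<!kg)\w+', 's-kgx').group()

's'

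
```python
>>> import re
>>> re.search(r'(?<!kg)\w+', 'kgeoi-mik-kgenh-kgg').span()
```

(0, 5)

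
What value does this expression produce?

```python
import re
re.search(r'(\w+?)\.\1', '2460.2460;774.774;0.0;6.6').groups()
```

('2460',)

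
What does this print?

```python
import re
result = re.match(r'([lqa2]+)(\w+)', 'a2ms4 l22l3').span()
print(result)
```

With `match`, the pattern is implicitly anchored at the beginning.
The match spans [0:5] → 'a2ms4'.

(0, 5)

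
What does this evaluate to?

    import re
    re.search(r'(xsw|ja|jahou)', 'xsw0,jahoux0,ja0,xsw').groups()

`re.search` tries every starting position until one works.
The match spans [0:3] → 'xsw'.
Captured: group 1 = 'xsw'.

('xsw',)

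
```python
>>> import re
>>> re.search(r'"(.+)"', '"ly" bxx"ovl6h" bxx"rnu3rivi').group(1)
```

'ly" bxx"ovl6h" bxx'

`re.search` tries every starting position until one works.
The match spans [0:20] → '"ly" bxx"ovl6h" bxx"'.
Captured: group 1 = 'ly" bxx"ovl6h" bxx'.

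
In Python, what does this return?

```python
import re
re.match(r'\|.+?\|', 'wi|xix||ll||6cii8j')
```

With `match`, the pattern is implicitly anchored at the beginning.
Here the string doesn't start with a match, so the call returns None.

None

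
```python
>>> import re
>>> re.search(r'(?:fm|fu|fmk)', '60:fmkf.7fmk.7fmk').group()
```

'fm'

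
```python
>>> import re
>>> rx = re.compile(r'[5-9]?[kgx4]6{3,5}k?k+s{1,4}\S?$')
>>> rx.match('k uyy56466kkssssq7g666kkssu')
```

None

The pattern matches optionally a character in [5-9], then one of [kgx4], then 3 to 5 of the literal '6'; then optionally the literal 'k', then one or more of a literal 'k', then 1 to 4 of a literal 's'; then optionally a non-whitespace character; then anchored at the end.
`match` is anchored at position 0; if the pattern doesn't fit there, it returns None.
Here position 0 doesn't satisfy it, so the call returns None.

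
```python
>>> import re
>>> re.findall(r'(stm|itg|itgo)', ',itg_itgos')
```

Alternation tries branches left to right and keeps the first one that lets the overall match succeed at that position.
Walking the string: at [1:4] match 'itg', group 1 = 'itg'; at [5:8] match 'itg', group 1 = 'itg'.
One capturing group, so `findall` returns just the captured substring from each match — 2 in all.

['itg', 'itg']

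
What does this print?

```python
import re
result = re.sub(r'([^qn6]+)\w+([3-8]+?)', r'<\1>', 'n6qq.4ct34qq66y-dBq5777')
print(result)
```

n6qq<.4ct34><y-dB>

The pattern matches one or more of any character except [qn6] (captured); then one or more of a word character; then one or more of a character in [3-8] (lazy) (captured).
Matches: at [4:14] → '.4ct34qq66'; at [14:23] → 'y-dBq5777'.
Each match is replaced using the text its own group 1 captured.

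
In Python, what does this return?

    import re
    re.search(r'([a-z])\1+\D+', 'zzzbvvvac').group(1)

'z'

The match spans [0:9] → 'zzzbvvvac'.
Captured: group 1 = 'z'.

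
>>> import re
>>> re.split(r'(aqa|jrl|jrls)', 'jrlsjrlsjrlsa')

The regex engine tests alternatives in the order written; an earlier branch that matches wins even if a later one would match more.
Matches to split on: at [0:3] → 'jrl'; at [4:7] → 'jrl'; at [8:11] → 'jrl'.
With a capturing group present, the delimiter's captured portion is kept in the result list.

['', 'jrl', 's', 'jrl', 's', 'jrl', 'sa']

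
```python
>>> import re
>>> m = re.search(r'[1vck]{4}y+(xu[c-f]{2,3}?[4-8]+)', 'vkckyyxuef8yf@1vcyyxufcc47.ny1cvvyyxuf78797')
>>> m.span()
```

(0, 11)

Pattern: exactly 4 of one of [1vck], then one or more of a literal 'y'; then the literal 'xu', then 2 to 3 of a character in [c-f] (lazy), then one or more of a character in [4-8] (captured).
`search` walks the string left to right and returns the first match it finds.
The match spans [0:11] → 'vkckyyxuef8'.
Captured: group 1 = 'xuef8'.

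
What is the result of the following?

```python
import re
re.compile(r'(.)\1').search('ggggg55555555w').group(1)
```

After group 1 captures some text, `\1` only succeeds where that same text appears again.
`re.search` scans for the first position where the pattern succeeds.
The match spans [0:2] → 'gg'.
Captured: group 1 = 'g'.

'g'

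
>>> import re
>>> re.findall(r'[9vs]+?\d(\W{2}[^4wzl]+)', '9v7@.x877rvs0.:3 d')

['@.x877rvs0.:3 d']

Pattern: one or more of one of [9vs] (lazy), then a digit; then exactly 2 of a non-word character, then one or more of any character except [4wzl] (captured).
Scanning left to right: at [0:18] match '9v7@.x877rvs0.:3 d', group 1 = '@.x877rvs0.:3 d'.
Because there's exactly one group, `findall` drops the full match and keeps group 1 from the one hit.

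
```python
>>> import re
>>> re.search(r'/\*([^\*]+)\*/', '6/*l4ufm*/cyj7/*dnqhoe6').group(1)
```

'l4ufm'

The match spans [1:10] → '/*l4ufm*/'.
Captured: group 1 = 'l4ufm'.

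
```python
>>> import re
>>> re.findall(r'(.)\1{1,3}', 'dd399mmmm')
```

A backreference is literal: `\1` must see the identical characters the first group matched.
One capturing group, so `findall` returns just the captured substring from each match — 3 in all.

['d', '9', 'm']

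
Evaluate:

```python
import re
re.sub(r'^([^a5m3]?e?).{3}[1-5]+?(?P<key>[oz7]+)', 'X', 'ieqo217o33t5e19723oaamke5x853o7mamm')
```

'X33t5e19723oaamke5x853o7mamm'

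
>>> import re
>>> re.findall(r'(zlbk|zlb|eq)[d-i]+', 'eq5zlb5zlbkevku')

With a single group, `findall` returns only what that group captured — 1 item.

['zlbk']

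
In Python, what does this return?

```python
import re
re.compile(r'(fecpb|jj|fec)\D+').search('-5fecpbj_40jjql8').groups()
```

('fecpb',)

The match spans [2:9] → 'fecpbj_'.
Captured: group 1 = 'fecpb'.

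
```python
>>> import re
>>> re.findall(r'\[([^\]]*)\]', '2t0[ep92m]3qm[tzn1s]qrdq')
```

`findall` collects group 1 from each match (2 total).

['ep92m', 'tzn1s']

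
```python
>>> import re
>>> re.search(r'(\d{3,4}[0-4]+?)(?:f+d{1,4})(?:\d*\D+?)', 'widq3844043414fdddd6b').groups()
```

('3844043414',)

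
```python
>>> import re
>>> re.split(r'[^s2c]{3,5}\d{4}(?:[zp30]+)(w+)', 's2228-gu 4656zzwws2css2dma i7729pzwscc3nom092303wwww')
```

The group in the pattern means `split` returns the separators' captures alongside the pieces.

['s222', 'ww', 's2css2', 'w', 'scc', 'wwww', '']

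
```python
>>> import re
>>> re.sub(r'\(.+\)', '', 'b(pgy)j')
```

'bj'

`sub` substitutes '' at each match site.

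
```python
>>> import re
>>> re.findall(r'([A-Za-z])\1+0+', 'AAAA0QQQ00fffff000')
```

['A', 'Q', 'f']

After group 1 captures some text, `\1` only succeeds where that same text appears again.
Scanning left to right: at [0:5] match 'AAAA0', group 1 = 'A'; at [5:10] match 'QQQ00', group 1 = 'Q'; at [10:18] match 'fffff000', group 1 = 'f'.
One capturing group, so `findall` returns just the captured substring from each match — 3 in all.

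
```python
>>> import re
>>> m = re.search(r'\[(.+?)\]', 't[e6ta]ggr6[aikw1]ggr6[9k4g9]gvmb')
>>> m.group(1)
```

'e6ta'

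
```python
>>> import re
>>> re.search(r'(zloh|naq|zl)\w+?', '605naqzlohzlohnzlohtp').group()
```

The match spans [3:7] → 'naqz'.

'naqz'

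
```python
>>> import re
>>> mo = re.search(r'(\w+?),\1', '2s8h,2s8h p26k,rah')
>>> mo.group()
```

`\1` is not a pattern — it's the concrete string captured by group 1, re-applied verbatim.
The match spans [0:9] → '2s8h,2s8h'.

'2s8h,2s8h'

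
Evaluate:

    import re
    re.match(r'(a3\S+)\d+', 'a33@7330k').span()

(0, 8)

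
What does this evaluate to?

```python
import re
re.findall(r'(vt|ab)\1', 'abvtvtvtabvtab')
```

`\1` is not a pattern — it's the concrete string captured by group 1, re-applied verbatim.
Walking the string: at [2:6] match 'vtvt', group 1 = 'vt'.
`findall` collects group 1 from the one match (1 total).

['vt']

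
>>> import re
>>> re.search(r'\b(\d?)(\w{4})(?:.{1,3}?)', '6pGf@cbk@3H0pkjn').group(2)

Pattern: a word boundary (`\b`, zero-width); then optionally a digit (captured); then exactly 4 of a word character (captured); then 1 to 3 of any character (lazy) (non-capturing group).
Unlike `match`, `search` isn't anchored — it looks for the pattern anywhere in the string.
The match spans [0:5] → '6pGf@'.
Captured: group 1 = '', group 2 = '6pGf'.

'6pGf'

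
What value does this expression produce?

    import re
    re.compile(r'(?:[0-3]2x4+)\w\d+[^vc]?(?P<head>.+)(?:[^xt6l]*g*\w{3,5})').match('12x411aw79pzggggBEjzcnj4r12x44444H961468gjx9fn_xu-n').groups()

('w79pzggggBEjzcnj4r12x44444H961468gjx9fn',)

This matches a character in [0-3], then the literal '2x', then one or more of the literal '4' (non-capturing group); then a word character, then one or more of a digit, then optionally any character except [vc]; then one or more of any character (captured as 'head'); then zero or more of any character except [xt6l], then zero or more of the literal 'g', then 3 to 5 of a word character (non-capturing group).
`match` is anchored at position 0; if the pattern doesn't fit there, it returns None.
The match spans [0:49] → '12x411aw79pzggggBEjzcnj4r12x44444H961468gjx9fn_xu'.
Captured: group 1 = 'w79pzggggBEjzcnj4r12x44444H961468gjx9fn'.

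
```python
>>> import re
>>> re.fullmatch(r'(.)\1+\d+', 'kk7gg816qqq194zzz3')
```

None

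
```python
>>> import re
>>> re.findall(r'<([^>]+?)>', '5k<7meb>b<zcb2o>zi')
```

['7meb', 'zcb2o']

With a single group, `findall` returns only what that group captured — 2 items.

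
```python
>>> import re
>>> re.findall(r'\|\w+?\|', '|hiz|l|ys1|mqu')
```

['|hiz|', '|ys1|']

Matches: at [0:5] → '|hiz|'; at [6:11] → '|ys1|'.
No capturing groups, so `findall` returns the 2 full match strings.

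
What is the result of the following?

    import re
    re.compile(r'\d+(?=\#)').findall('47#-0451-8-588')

The positive lookaround only admits positions where the adjacent text matches; those characters stay outside the span.
Matches: at [0:2] → '47'.
Since nothing is captured, `findall` lists the 1 matched substring directly.

['47']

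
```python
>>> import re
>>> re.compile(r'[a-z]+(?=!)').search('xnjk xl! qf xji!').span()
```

(5, 7)

Because the assertion is zero-width, the text it checks is not consumed and won't appear in the result.
`search` walks the string left to right and returns the first match it finds.
The match spans [5:7] → 'xl'.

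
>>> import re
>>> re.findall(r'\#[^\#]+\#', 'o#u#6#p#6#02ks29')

['#u#', '#p#']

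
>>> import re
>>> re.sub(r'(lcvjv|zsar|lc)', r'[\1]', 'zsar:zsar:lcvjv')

`|` is ordered: at each position the engine commits to the first alternative that works.
Matches: at [0:4] → 'zsar'; at [5:9] → 'zsar'; at [10:15] → 'lcvjv'.
`\1` in the replacement pulls in group 1's text for each match.

'[zsar]:[zsar]:[lcvjv]'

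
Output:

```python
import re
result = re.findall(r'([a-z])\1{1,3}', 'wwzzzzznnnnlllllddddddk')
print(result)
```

['w', 'z', 'n', 'l', 'd', 'd']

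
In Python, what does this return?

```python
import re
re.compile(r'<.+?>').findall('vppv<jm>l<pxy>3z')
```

Matches: at [4:8] → '<jm>'; at [9:14] → '<pxy>'.
With no groups in the pattern, `findall` gives back each whole match — 2 here.

['<jm>', '<pxy>']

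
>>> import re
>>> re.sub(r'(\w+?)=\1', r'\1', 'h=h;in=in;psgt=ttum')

'h;in;psgttum'

A backreference is literal: `\1` must see the identical characters the first group matched.
The replacement refers to a captured group, so each match is rewritten using its own captured text.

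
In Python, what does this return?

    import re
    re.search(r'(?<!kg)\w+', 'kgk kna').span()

A negative assertion filters positions out without eating any characters.
The match spans [0:3] → 'kgk'.

(0, 3)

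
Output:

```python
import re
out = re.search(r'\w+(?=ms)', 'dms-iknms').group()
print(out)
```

The lookaround is zero-width — it requires the adjacent text to match without consuming it, so the asserted text isn't part of the match.
`re.search` tries every starting position until one works.
The match spans [0:1] → 'd'.

d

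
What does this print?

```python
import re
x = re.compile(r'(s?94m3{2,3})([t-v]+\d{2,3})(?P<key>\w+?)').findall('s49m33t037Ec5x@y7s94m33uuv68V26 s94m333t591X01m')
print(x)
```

[('s94m33', 'uuv68', 'V'), ('s94m333', 't591', 'X')]

Pattern: optionally a literal 's', then the literal '94m', then 2 to 3 of the literal '3' (captured); then one or more of a character in [t-v], then 2 to 3 of a digit (captured); then one or more of a word character (lazy) (captured as 'key').
Matches: at [17:29] match 's94m33uuv68V', groups = ('s94m33', 'uuv68', 'V'); at [32:44] match 's94m333t591X', groups = ('s94m333', 't591', 'X').
`findall` packs the 3 group values into a tuple for every match.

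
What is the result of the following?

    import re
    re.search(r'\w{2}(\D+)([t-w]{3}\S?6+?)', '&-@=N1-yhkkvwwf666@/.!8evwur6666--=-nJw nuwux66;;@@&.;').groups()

The pattern matches exactly 2 of a word character; then one or more of a non-digit (captured); then exactly 3 of a character in [t-w], then optionally a non-whitespace character, then one or more of a literal '6' (lazy) (captured).
Unlike `match`, `search` isn't anchored — it looks for the pattern anywhere in the string.
The match spans [4:16] → 'N1-yhkkvwwf6'.
Captured: group 1 = '-yhkk', group 2 = 'vwwf6'.

('-yhkk', 'vwwf6')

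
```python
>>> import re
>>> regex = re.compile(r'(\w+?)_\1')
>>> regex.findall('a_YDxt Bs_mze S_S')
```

After group 1 captures some text, `\1` only succeeds where that same text appears again.
Matches: at [14:17] match 'S_S', group 1 = 'S'.
One capturing group, so `findall` returns just the captured substring from the one match — 1 in all.

['S']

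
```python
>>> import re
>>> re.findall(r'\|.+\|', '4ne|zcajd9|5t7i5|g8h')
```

`findall` yields the raw match text (1 of them) because the pattern has no groups.

['|zcajd9|5t7i5|']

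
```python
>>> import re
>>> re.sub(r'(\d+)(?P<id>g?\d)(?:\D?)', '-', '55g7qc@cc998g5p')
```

Every occurrence is swapped for '-'.

'-c@cc-'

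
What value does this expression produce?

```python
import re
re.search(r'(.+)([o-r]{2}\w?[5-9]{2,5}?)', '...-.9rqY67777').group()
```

'...-.9rqY67'

This matches one or more of any character (captured); then exactly 2 of a character in [o-r], then optionally a word character, then 2 to 5 of a character in [5-9] (lazy) (captured).
The `?` after the quantifier makes it lazy — it takes as little as possible before letting the rest of the pattern try.
Unlike `match`, `search` isn't anchored — it looks for the pattern anywhere in the string.
The match spans [0:11] → '...-.9rqY67'.
Captured: group 1 = '...-.9', group 2 = 'rqY67'.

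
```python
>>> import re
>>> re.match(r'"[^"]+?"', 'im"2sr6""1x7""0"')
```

None

`match` is anchored at position 0; if the pattern doesn't fit there, it returns None.
Here position 0 doesn't satisfy it, so the call returns None.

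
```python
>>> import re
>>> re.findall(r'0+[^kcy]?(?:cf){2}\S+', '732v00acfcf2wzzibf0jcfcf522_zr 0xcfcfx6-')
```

`findall` yields the raw match text (2 of them) because the pattern has no groups.

['00acfcf2wzzibf0jcfcf522_zr', '0xcfcfx6-']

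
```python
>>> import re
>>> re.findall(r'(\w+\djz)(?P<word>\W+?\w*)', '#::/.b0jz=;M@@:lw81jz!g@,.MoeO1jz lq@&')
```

[('b0jz', '='), ('lw81jz', '!g'), ('MoeO1jz', ' lq')]

The pattern matches one or more of a word character, then a digit, then the literal 'jz' (captured); then one or more of a non-word character (lazy), then zero or more of a word character (captured as 'word').
Walking the string: at [5:10] match 'b0jz=', groups = ('b0jz', '='); at [15:23] match 'lw81jz!g', groups = ('lw81jz', '!g'); at [26:36] match 'MoeO1jz lq', groups = ('MoeO1jz', ' lq').
2 groups means each result is a tuple of 2 captured strings — 3 here.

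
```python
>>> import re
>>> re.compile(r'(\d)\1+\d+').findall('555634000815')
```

['5']

A backreference is literal: `\1` must see the identical characters the first group matched.
With a single group, `findall` returns only what that group captured — 1 item.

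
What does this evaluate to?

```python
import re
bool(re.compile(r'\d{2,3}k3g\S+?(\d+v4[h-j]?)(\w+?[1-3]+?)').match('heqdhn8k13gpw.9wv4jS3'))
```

The pattern matches 2 to 3 of a digit, then the literal 'k', then the literal '3g'; then one or more of a non-whitespace character (lazy); then one or more of a digit, then the literal 'v4', then optionally a character in [h-j] (captured); then one or more of a word character (lazy), then one or more of a character in [1-3] (lazy) (captured).
`re.match` won't scan ahead — the pattern has to work from the very first character.
Here position 0 doesn't satisfy it, so the call returns None, and `bool(None)` is False.

False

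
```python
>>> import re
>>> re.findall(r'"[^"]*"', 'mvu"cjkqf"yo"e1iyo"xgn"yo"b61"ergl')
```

['"cjkqf"', '"e1iyo"', '"yo"']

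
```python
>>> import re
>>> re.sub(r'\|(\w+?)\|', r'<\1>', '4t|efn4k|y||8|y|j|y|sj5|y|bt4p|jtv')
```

'4t<efn4k>y|<8>y<j>y<sj5>y<bt4p>jtv'

`\1` in the replacement pulls in group 1's text for each match.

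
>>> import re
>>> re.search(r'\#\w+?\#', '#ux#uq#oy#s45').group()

'#ux#'

`re.search` tries every starting position until one works.
The match spans [0:4] → '#ux#'.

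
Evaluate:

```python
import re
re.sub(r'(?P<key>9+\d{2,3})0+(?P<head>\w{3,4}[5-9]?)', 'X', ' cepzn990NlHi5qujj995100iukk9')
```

' cepzn990NlHi5qujjX'

This matches one or more of the literal '9', then 2 to 3 of a digit (captured as 'key'); then one or more of a literal '0'; then 3 to 4 of a word character, then optionally a character in [5-9] (captured as 'head').
Matches: at [18:29] → '995100iukk9'.
Each match is replaced by 'X'.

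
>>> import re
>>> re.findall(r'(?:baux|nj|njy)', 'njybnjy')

['nj', 'nj']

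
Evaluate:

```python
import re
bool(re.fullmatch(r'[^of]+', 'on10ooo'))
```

False

This matches one or more of any character except [of].
`fullmatch` succeeds only if the pattern covers the string from start to end.
Here the string isn't matched end-to-end, so the call returns None, and `bool(None)` is False.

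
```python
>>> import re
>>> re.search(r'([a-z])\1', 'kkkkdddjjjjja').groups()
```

('k',)

The match spans [0:2] → 'kk'.
Captured: group 1 = 'k'.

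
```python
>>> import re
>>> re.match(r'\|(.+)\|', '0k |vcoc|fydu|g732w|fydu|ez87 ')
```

`re.match` won't scan ahead — the pattern has to work from the very first character.
Here position 0 doesn't satisfy it, so the call returns None.

None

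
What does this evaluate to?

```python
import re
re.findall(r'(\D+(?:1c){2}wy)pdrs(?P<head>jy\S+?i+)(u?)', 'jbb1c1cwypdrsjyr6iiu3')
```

[('jbb1c1cwy', 'jyr6ii', 'u')]

The pattern matches one or more of a non-digit, then the literal '1c' repeated 2 times, then the literal 'wy' (captured); then a literal 'p', then the literal 'drs'; then the literal 'jy', then one or more of a non-whitespace character (lazy), then one or more of a literal 'i' (captured as 'head'); then optionally a literal 'u' (captured).
Scanning left to right: at [0:20] match 'jbb1c1cwypdrsjyr6iiu', groups = ('jbb1c1cwy', 'jyr6ii', 'u').
`findall` packs the 3 group values into a tuple for every match.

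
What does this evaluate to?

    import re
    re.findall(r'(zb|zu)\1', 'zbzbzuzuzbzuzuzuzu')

['zb', 'zu', 'zu', 'zu']

After group 1 captures some text, `\1` only succeeds where that same text appears again.
Because there's exactly one group, `findall` drops the full match and keeps group 1 from each hit.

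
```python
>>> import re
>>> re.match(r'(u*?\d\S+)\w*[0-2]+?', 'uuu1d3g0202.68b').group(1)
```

'uuu1d3g020'

This matches zero or more of the literal 'u' (lazy), then a digit, then one or more of a non-whitespace character (captured); then zero or more of a word character, then one or more of a character in [0-2] (lazy).
`re.match` only tries the pattern at the start of the string.
The match spans [0:11] → 'uuu1d3g0202'.
Captured: group 1 = 'uuu1d3g020'.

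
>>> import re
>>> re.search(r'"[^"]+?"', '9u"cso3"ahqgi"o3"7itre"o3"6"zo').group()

'"cso3"'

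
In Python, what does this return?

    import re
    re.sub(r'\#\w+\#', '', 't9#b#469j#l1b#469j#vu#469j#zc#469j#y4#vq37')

Matches: at [2:5] → '#b#'; at [9:14] → '#l1b#'; at [18:22] → '#vu#'; at [26:30] → '#zc#'; at [34:38] → '#y4#'.
Every occurrence is swapped for ''.

't9469j469j469j469jvq37'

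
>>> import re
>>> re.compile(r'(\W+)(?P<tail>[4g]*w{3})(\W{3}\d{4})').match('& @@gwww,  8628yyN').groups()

The match spans [0:15] → '& @@gwww,  8628'.
Captured: group 1 = '& @@', group 2 = 'gwww', group 3 = ',  8628'.

('& @@', 'gwww', ',  8628')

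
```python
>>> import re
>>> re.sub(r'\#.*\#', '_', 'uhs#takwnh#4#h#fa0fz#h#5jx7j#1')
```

`sub` substitutes '_' at each match site.

'uhs_1'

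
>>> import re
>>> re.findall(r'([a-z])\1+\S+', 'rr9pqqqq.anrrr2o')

['r']

After group 1 captures some text, `\1` only succeeds where that same text appears again.
`findall` collects group 1 from the one match (1 total).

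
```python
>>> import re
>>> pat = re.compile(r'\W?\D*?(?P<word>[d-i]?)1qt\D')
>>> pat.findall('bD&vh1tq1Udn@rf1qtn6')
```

['f']

The pattern matches optionally a non-word character, then zero or more of a non-digit (lazy); then optionally a character in [d-i] (captured as 'word'); then the literal '1qt', then a non-digit.
With a single group, `findall` returns only what that group captured — 1 item.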